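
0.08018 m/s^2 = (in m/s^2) 0.08018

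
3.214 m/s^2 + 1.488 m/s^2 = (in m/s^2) 4.702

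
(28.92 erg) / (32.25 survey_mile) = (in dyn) 5.572e-06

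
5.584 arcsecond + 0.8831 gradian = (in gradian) 0.8848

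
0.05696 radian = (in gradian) 3.626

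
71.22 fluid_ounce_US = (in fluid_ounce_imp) 74.13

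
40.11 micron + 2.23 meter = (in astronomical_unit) 1.491e-11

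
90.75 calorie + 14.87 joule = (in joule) 394.6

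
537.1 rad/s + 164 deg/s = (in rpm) 5156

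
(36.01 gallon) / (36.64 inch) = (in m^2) 0.1465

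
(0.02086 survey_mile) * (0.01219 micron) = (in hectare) 4.092e-11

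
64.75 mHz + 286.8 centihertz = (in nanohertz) 2.933e+09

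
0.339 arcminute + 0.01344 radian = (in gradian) 0.8619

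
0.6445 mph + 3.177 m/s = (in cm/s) 346.5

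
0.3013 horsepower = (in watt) 224.7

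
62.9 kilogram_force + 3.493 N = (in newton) 620.3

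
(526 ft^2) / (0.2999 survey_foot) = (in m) 534.6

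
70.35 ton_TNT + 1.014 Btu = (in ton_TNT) 70.35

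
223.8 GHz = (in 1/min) 1.343e+13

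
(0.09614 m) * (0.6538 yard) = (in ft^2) 0.6187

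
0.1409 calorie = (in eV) 3.68e+18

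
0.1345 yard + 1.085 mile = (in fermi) 1.746e+18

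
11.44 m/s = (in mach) 0.0336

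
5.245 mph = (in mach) 0.006886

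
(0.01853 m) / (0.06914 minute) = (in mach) 1.312e-05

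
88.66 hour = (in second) 3.192e+05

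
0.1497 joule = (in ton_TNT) 3.578e-11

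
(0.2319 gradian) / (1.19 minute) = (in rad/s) 5.102e-05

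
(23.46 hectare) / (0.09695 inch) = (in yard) 1.042e+08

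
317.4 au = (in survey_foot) 1.558e+14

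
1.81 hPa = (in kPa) 0.181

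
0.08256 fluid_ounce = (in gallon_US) 0.000645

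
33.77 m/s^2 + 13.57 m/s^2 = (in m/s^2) 47.34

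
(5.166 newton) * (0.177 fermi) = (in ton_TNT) 2.185e-25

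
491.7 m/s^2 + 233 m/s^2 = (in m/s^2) 724.7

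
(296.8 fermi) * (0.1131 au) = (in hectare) 5.022e-07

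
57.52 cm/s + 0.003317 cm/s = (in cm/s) 57.52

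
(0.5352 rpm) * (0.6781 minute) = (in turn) 0.3629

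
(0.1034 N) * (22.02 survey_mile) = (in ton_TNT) 8.758e-07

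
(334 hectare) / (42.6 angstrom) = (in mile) 4.872e+11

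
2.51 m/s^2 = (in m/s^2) 2.51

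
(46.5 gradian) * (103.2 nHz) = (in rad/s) 7.538e-08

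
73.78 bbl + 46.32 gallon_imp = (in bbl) 75.1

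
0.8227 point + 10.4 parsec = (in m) 3.209e+17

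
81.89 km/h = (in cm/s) 2275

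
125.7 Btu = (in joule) 1.326e+05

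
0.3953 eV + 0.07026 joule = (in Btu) 6.659e-05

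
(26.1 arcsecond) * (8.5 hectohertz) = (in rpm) 1.027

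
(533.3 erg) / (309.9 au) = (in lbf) 2.586e-19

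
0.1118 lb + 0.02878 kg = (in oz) 2.804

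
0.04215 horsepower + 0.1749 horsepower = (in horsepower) 0.2171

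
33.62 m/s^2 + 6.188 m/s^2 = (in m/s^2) 39.81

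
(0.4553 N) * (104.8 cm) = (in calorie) 0.114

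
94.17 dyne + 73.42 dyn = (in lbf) 0.0003768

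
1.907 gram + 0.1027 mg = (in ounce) 0.06727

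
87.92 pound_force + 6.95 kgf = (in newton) 459.2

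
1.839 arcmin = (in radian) 0.0005349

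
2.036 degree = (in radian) 0.03553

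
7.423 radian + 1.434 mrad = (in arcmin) 2.552e+04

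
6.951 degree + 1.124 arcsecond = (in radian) 0.1213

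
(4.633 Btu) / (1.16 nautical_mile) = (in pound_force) 0.5115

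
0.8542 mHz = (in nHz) 8.542e+05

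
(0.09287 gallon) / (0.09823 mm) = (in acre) 0.0008844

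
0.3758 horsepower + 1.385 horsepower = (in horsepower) 1.761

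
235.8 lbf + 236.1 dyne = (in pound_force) 235.8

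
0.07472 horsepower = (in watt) 55.72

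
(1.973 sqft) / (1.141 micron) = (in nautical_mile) 86.74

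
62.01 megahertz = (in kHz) 6.201e+04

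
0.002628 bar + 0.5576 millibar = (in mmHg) 2.389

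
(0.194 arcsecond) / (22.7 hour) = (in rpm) 1.099e-10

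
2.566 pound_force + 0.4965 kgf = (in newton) 16.28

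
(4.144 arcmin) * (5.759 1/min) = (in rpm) 0.001105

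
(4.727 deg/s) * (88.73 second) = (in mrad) 7320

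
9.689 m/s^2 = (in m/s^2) 9.689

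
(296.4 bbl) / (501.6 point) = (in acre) 0.06581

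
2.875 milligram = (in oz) 0.0001014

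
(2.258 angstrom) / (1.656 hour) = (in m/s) 3.788e-14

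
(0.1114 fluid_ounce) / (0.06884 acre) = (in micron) 0.01183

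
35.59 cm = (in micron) 3.559e+05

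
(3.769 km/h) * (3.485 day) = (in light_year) 3.332e-11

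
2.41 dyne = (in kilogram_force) 2.458e-06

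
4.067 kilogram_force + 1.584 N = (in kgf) 4.229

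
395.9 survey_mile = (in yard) 6.968e+05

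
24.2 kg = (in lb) 53.35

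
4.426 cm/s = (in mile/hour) 0.09901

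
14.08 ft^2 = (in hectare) 0.0001308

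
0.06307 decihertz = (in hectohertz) 6.307e-05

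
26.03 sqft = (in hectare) 0.0002418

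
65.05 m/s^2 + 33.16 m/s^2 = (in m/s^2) 98.21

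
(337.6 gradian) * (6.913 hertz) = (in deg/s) 2100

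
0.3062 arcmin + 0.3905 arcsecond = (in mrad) 0.09096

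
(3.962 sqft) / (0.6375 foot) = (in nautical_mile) 0.001023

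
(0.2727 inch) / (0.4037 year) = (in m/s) 5.441e-10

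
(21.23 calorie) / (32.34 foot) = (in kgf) 0.9189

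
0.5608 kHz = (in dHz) 5608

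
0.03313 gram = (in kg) 3.313e-05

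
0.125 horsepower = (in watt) 93.21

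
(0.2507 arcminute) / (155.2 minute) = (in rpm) 7.478e-08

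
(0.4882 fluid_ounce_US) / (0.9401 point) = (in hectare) 4.353e-06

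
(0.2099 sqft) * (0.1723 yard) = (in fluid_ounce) 103.9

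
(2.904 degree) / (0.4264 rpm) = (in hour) 0.0003153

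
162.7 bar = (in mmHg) 1.22e+05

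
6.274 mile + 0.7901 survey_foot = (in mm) 1.01e+07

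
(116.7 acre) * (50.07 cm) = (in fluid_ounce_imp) 8.322e+09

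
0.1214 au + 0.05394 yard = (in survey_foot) 5.958e+10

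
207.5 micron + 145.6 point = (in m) 0.05157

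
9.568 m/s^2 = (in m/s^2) 9.568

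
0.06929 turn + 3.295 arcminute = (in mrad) 436.3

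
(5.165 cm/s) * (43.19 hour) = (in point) 2.276e+07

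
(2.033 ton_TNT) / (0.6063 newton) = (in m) 1.403e+10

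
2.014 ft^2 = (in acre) 4.624e-05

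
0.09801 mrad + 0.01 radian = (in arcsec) 2083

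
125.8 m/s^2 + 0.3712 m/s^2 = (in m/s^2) 126.2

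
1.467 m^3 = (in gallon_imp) 322.7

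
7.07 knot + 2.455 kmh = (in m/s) 4.319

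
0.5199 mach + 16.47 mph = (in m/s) 184.4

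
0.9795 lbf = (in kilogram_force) 0.4443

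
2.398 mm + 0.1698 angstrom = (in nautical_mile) 1.295e-06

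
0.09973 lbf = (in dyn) 4.436e+04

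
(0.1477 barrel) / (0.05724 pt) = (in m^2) 1163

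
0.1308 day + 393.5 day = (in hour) 9447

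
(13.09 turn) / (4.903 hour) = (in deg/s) 0.267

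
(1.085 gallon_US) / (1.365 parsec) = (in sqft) 1.05e-18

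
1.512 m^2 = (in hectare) 0.0001512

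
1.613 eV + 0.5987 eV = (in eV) 2.212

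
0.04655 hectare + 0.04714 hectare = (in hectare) 0.09369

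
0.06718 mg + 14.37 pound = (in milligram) 6.518e+06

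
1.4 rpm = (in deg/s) 8.4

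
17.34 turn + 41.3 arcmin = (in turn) 17.34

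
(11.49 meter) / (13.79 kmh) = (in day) 3.472e-05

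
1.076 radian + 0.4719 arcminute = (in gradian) 68.51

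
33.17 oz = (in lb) 2.073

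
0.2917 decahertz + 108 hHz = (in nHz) 1.08e+13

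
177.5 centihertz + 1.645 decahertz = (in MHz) 1.822e-05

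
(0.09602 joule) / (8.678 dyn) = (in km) 1.106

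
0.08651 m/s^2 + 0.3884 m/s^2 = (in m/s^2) 0.4749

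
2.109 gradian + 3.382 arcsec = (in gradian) 2.11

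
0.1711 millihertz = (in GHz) 1.711e-13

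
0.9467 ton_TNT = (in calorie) 9.467e+08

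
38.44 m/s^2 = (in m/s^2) 38.44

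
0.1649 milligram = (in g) 0.0001649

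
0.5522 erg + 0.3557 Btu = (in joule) 375.3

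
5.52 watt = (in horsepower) 0.007402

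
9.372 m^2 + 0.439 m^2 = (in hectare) 0.0009811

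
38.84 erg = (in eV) 2.424e+13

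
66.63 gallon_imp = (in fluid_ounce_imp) 1.066e+04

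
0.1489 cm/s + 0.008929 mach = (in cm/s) 304.2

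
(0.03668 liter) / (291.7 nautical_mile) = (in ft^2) 7.308e-10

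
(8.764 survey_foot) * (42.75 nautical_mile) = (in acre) 52.26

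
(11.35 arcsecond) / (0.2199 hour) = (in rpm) 6.638e-07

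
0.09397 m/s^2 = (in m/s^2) 0.09397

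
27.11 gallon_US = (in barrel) 0.6455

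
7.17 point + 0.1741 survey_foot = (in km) 5.56e-05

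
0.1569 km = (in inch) 6177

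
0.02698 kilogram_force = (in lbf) 0.05948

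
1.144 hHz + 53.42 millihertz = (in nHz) 1.145e+11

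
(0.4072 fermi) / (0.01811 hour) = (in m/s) 6.246e-18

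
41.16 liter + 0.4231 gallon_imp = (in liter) 43.08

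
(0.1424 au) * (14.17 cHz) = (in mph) 6.752e+09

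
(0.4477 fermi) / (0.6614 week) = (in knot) 2.176e-21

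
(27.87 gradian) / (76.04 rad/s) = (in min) 9.595e-05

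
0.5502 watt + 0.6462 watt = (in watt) 1.196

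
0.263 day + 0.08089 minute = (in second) 2.273e+04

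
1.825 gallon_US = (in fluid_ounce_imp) 243.1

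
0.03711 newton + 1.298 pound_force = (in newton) 5.811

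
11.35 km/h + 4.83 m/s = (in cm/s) 798.3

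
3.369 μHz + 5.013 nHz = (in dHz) 3.374e-05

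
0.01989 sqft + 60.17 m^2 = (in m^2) 60.17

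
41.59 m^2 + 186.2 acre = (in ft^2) 8.111e+06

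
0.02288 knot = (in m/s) 0.01177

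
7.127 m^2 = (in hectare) 0.0007127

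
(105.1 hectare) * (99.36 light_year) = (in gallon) 2.61e+26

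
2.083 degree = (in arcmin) 125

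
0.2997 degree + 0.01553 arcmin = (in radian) 0.005235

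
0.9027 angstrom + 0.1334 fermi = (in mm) 9.027e-08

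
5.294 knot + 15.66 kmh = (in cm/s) 707.3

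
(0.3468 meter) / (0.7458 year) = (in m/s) 1.475e-08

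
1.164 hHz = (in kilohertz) 0.1164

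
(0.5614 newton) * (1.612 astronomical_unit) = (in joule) 1.354e+11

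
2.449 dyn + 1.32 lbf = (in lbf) 1.32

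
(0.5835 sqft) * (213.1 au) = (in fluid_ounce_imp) 6.082e+16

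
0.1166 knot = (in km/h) 0.2159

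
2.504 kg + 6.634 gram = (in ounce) 88.56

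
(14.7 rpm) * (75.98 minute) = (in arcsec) 1.448e+09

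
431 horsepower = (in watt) 3.214e+05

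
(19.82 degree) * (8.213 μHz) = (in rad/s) 2.841e-06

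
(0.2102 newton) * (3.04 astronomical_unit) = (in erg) 9.559e+17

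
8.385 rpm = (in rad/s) 0.8781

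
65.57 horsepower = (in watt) 4.89e+04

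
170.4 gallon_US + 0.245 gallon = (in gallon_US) 170.6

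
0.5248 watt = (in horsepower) 0.0007038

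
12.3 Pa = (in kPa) 0.0123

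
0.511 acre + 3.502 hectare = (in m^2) 3.709e+04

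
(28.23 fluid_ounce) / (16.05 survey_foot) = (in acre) 4.217e-08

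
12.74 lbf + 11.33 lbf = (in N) 107.1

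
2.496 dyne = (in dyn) 2.496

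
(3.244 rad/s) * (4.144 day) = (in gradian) 7.394e+07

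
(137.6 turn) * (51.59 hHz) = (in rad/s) 4.46e+06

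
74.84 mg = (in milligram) 74.84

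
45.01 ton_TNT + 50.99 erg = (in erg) 1.883e+18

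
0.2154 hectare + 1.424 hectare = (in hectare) 1.639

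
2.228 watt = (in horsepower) 0.002988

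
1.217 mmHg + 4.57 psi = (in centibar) 31.67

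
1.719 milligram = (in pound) 3.79e-06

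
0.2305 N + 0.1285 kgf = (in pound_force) 0.3351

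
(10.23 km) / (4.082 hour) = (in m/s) 0.6961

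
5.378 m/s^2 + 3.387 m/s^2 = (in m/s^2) 8.765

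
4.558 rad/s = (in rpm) 43.53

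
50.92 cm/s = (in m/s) 0.5092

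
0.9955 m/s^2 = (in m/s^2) 0.9955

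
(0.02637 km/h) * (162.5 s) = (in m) 1.19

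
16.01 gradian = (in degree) 14.41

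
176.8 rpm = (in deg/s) 1061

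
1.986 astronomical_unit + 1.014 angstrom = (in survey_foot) 9.747e+11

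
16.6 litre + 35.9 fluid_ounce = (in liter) 17.66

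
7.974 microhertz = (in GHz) 7.974e-15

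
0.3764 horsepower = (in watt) 280.7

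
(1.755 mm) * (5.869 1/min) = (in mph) 0.000384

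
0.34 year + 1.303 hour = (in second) 1.073e+07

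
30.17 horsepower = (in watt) 2.25e+04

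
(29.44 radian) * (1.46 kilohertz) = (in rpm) 4.105e+05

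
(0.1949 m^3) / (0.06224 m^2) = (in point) 8876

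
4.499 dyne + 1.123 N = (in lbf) 0.2525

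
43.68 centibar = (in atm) 0.4311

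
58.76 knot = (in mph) 67.62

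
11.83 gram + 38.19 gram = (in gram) 50.02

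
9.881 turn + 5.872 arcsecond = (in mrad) 6.208e+04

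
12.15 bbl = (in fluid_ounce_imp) 6.799e+04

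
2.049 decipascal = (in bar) 2.049e-06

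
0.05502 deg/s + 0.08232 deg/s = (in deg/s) 0.1373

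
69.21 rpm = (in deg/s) 415.3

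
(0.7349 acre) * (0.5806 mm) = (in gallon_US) 456.2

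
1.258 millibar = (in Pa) 125.8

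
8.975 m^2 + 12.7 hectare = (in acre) 31.38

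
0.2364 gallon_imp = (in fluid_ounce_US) 36.34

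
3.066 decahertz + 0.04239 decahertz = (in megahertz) 3.108e-05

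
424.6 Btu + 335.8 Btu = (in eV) 5.007e+24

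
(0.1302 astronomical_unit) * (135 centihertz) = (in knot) 5.111e+10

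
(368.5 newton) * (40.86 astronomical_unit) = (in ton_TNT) 5.384e+05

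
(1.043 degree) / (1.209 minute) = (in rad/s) 0.0002509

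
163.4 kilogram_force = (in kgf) 163.4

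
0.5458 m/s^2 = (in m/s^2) 0.5458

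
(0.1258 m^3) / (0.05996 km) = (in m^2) 0.002098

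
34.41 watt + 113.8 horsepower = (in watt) 8.49e+04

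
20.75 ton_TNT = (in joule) 8.682e+10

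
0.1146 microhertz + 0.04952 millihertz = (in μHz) 49.63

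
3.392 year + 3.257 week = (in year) 3.454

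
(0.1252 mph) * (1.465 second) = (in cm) 8.2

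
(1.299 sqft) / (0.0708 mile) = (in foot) 0.003475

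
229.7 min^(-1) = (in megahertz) 3.828e-06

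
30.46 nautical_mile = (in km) 56.41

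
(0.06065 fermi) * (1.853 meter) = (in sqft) 1.21e-15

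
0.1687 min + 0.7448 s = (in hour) 0.003019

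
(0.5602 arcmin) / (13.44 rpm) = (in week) 1.914e-10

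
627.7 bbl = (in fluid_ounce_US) 3.375e+06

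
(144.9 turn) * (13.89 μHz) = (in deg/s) 0.7246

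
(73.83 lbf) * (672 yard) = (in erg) 2.018e+12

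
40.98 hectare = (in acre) 101.3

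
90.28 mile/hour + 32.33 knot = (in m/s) 56.99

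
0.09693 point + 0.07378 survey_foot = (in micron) 2.252e+04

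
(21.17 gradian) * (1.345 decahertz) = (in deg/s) 256.3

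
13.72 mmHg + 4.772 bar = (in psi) 69.48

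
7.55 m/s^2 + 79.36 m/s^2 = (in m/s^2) 86.91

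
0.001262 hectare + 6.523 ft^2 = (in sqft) 142.4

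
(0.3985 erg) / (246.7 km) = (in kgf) 1.647e-14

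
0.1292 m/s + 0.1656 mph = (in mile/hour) 0.4546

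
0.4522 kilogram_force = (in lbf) 0.9969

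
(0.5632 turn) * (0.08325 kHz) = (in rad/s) 294.6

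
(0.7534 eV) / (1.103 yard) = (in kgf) 1.22e-20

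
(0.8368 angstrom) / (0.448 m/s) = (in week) 3.088e-16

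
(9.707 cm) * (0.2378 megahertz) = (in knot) 4.487e+04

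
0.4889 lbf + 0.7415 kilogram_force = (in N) 9.446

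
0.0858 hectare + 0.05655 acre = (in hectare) 0.1087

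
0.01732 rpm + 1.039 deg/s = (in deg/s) 1.143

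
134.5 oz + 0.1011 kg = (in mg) 3.914e+06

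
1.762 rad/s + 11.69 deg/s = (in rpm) 18.77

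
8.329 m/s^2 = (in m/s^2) 8.329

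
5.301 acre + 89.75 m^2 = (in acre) 5.323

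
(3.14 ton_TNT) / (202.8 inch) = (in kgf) 2.601e+08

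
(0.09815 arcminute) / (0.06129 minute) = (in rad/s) 7.764e-06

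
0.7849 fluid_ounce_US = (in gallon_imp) 0.005106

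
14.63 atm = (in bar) 14.82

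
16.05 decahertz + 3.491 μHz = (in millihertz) 1.605e+05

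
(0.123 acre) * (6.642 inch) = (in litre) 8.398e+04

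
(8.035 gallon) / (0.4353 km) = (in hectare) 6.987e-09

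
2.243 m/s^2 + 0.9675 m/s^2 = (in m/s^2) 3.21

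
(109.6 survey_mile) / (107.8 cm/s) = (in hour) 45.45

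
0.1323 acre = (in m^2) 535.4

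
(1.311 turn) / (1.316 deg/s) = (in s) 358.6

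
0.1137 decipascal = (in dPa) 0.1137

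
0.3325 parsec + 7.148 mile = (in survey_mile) 6.375e+12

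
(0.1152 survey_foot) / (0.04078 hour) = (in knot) 0.0004649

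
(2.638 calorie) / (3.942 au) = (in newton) 1.872e-11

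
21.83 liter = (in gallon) 5.767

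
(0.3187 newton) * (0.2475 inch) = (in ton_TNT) 4.788e-13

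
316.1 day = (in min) 4.552e+05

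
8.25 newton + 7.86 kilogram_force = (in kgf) 8.701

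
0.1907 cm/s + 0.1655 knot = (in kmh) 0.3134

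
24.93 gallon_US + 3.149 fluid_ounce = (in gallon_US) 24.95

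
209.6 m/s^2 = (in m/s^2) 209.6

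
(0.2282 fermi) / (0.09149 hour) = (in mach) 2.035e-21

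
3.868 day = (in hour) 92.83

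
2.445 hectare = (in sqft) 2.632e+05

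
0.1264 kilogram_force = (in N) 1.24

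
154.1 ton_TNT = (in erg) 6.448e+18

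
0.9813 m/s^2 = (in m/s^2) 0.9813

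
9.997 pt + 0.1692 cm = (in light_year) 5.516e-19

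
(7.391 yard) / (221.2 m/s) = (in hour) 8.487e-06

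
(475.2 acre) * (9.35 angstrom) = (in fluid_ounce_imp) 63.28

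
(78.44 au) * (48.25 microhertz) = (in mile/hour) 1.267e+09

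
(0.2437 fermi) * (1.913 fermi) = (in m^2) 4.662e-31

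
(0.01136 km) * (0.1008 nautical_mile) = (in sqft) 2.283e+04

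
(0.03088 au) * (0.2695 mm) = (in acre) 307.6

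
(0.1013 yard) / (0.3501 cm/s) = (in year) 8.39e-07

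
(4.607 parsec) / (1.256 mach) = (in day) 3.847e+09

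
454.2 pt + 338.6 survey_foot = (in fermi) 1.034e+17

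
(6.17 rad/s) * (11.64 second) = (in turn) 11.43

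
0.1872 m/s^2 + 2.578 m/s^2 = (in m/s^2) 2.765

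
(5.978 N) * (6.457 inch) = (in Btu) 0.0009293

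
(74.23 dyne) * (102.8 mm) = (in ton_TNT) 1.824e-14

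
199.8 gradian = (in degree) 179.8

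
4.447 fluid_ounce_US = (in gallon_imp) 0.02893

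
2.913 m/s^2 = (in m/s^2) 2.913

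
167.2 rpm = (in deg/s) 1003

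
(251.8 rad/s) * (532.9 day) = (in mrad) 1.159e+13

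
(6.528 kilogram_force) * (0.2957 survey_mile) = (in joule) 3.047e+04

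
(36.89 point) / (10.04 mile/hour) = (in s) 0.0029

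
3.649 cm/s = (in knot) 0.07093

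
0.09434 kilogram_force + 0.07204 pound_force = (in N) 1.246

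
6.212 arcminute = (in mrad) 1.807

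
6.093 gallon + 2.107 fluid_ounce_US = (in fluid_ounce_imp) 814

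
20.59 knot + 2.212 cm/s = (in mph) 23.74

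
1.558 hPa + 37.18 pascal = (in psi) 0.02799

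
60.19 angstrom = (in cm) 6.019e-07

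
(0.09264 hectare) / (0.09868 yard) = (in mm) 1.027e+07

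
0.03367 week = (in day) 0.2357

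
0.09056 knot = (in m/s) 0.04659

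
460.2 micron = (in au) 3.076e-15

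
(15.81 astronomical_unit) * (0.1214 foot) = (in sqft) 9.42e+11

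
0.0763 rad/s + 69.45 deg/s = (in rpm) 12.3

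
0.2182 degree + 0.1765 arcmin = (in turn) 0.0006143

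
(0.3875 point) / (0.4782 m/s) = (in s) 0.0002859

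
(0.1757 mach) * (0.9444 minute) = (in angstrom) 3.39e+13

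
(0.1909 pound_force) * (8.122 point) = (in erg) 2.433e+04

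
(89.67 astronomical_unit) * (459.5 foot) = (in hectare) 1.879e+11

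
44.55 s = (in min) 0.7425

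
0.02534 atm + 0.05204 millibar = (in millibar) 25.73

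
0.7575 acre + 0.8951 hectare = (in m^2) 1.202e+04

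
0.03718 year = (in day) 13.57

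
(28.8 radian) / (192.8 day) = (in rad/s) 1.729e-06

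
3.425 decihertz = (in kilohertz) 0.0003425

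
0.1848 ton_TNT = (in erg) 7.732e+15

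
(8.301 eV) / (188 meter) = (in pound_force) 1.59e-21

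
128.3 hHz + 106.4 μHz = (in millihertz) 1.283e+07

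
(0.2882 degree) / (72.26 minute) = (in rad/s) 1.16e-06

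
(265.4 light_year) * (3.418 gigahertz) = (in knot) 1.668e+28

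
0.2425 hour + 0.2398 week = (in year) 0.004627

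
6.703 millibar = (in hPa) 6.703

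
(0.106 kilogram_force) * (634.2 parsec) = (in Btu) 1.928e+16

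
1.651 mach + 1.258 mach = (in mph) 2216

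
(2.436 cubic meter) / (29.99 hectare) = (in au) 5.43e-17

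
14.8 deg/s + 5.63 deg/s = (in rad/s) 0.3566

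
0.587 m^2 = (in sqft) 6.318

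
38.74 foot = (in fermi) 1.181e+16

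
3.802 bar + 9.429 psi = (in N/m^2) 4.452e+05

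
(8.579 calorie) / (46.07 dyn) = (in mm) 7.791e+07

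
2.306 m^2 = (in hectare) 0.0002306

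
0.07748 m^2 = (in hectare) 7.748e-06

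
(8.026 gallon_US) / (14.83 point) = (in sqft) 62.51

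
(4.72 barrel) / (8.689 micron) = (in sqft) 9.296e+05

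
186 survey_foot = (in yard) 62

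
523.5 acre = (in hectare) 211.9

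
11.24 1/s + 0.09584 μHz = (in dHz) 112.4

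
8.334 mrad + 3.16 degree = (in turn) 0.0101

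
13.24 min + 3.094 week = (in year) 0.05936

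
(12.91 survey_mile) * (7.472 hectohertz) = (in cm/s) 1.552e+09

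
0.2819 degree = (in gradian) 0.3132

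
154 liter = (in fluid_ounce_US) 5207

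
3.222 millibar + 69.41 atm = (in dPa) 7.033e+07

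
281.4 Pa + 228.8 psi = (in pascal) 1.578e+06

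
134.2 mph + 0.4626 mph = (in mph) 134.7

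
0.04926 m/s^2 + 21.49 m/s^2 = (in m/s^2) 21.54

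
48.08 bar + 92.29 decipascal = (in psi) 697.3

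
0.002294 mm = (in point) 0.006503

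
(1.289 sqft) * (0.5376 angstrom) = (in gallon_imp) 1.416e-09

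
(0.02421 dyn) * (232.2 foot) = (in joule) 1.713e-05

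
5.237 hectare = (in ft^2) 5.637e+05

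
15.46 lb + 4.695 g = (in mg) 7.017e+06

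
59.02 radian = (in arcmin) 2.029e+05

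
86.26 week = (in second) 5.217e+07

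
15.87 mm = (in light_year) 1.677e-18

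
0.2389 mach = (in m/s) 81.35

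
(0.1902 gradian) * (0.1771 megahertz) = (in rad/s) 529.1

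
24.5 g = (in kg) 0.0245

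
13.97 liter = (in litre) 13.97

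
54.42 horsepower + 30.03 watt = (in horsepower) 54.46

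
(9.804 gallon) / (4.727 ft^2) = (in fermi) 8.451e+13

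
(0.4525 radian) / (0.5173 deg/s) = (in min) 0.8353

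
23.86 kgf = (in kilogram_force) 23.86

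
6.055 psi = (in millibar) 417.5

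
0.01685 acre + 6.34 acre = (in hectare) 2.573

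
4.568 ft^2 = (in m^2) 0.4244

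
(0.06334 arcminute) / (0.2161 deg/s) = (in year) 1.549e-10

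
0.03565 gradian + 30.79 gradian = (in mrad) 484.2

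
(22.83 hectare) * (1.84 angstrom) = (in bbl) 0.0002642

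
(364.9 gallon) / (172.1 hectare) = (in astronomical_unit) 5.365e-18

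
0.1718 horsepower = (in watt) 128.1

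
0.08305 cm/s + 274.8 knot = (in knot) 274.8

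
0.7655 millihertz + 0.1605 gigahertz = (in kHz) 1.605e+05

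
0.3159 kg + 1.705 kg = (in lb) 4.455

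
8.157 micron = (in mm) 0.008157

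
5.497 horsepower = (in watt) 4099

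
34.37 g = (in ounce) 1.212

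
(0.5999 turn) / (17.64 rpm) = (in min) 0.03401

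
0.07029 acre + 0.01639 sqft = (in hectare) 0.02845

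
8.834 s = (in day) 0.0001022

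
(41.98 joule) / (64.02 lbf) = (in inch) 5.804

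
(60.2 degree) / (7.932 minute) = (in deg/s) 0.1265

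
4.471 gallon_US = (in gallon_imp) 3.723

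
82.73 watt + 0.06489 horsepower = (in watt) 131.1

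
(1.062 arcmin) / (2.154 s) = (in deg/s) 0.008217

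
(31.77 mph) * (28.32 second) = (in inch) 1.584e+04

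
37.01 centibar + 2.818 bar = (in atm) 3.146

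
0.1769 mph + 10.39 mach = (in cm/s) 3.538e+05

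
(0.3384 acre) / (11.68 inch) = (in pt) 1.308e+07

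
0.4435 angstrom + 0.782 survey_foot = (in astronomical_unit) 1.593e-12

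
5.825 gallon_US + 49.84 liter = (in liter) 71.89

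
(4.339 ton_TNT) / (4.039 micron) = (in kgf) 4.583e+14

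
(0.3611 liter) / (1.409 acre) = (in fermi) 6.333e+07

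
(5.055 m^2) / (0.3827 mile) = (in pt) 23.27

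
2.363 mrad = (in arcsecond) 487.4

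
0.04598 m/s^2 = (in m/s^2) 0.04598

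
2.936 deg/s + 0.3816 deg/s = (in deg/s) 3.318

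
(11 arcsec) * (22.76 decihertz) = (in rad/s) 0.0001214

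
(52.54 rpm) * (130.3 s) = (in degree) 4.108e+04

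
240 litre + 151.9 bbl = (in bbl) 153.4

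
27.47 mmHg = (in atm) 0.03614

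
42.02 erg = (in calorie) 1.004e-06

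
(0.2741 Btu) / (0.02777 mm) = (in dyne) 1.041e+12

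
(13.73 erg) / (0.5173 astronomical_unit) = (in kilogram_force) 1.809e-18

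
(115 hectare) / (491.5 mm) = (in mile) 1454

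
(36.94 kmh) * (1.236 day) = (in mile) 680.9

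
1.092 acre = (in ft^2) 4.757e+04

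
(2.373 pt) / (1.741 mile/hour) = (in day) 1.245e-08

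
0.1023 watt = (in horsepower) 0.0001372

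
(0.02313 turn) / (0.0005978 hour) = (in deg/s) 3.869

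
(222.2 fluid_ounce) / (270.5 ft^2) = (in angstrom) 2.615e+06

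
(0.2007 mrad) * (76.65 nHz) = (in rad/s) 1.538e-11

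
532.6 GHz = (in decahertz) 5.326e+10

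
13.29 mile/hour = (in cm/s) 594.1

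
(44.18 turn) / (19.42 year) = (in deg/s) 2.597e-05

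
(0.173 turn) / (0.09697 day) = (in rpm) 0.001239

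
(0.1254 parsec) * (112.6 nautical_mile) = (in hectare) 8.069e+16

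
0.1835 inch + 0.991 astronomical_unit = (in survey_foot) 4.864e+11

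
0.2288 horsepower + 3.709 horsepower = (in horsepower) 3.938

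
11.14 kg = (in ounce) 393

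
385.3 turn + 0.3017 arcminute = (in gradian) 1.541e+05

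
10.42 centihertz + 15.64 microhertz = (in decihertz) 1.042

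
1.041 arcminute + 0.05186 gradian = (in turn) 0.0001778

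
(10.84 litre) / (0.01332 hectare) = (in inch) 0.003204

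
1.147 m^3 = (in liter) 1147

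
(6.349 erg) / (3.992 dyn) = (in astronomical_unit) 1.063e-13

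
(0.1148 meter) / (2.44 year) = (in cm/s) 1.492e-07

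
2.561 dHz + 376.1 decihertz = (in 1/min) 2272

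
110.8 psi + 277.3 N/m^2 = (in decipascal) 7.642e+06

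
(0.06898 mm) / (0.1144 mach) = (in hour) 4.919e-10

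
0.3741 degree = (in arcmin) 22.45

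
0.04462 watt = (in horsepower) 5.984e-05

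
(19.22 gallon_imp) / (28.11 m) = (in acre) 7.681e-07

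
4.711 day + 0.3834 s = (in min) 6784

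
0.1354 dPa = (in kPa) 1.354e-05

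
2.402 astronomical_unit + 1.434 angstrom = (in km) 3.593e+08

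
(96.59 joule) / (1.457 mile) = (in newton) 0.04119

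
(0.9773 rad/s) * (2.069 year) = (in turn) 1.015e+07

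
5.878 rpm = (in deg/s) 35.27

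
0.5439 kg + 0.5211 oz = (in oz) 19.71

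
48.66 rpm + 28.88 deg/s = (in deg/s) 320.8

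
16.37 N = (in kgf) 1.669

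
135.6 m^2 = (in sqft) 1460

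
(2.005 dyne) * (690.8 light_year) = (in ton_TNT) 3.132e+04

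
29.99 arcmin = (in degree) 0.4998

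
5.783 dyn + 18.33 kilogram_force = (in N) 179.8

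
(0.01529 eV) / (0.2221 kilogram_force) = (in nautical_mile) 6.073e-25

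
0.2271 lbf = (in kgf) 0.103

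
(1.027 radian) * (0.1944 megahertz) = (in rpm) 1.907e+06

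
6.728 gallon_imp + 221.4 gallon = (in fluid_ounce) 2.937e+04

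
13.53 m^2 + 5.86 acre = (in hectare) 2.373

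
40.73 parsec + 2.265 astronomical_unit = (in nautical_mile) 6.786e+14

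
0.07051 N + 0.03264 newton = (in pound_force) 0.02319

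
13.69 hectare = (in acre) 33.83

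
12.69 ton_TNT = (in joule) 5.309e+10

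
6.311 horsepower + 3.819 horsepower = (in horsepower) 10.13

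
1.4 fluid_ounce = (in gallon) 0.01094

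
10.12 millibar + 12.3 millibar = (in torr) 16.82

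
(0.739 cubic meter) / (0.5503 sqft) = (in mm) 1.445e+04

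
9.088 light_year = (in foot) 2.821e+17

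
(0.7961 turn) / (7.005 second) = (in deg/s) 40.91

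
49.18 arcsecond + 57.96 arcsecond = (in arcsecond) 107.1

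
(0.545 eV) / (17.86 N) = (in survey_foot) 1.604e-20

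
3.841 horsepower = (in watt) 2864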